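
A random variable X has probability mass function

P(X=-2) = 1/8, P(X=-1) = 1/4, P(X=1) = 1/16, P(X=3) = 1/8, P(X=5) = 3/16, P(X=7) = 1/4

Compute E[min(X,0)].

E[min(X,0)] = Σ min(x,0)·P(X=x)
 = (-2)·1/8 + (-1)·1/4 + 0·1/16 + 0·1/8 + 0·3/16 + 0·1/4
 = (-1/4) + (-1/4) + 0 + 0 + 0 + 0
 = -1/2

-0.5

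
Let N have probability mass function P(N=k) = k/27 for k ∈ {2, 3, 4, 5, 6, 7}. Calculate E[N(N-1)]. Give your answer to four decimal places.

E[N(N-1)] = Σ n(n-1)·P(N=n)
 = 2·2/27 + 6·1/9 + 12·4/27 + 20·5/27 + 30·2/9 + 42·7/27
 = 4/27 + 2/3 + 16/9 + 100/27 + 20/3 + 98/9
 = 644/27

23.8519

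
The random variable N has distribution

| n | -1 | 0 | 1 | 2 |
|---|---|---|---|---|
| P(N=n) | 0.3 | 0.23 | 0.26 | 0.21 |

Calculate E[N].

0.38

E[N] = Σ n·P(N=n)
 = (-1)·0.3 + 0·0.23 + 1·0.26 + 2·0.21
 = (-0.3) + 0 + 0.26 + 0.42
 = 0.38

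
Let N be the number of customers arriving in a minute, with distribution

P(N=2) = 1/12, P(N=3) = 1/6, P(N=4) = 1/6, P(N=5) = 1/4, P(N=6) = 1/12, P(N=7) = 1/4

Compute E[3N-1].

13.5

E[3N-1] = Σ (3n-1)·P(N=n)
 = 5·1/12 + 8·1/6 + 11·1/6 + 14·1/4 + 17·1/12 + 20·1/4
 = 5/12 + 4/3 + 11/6 + 7/2 + 17/12 + 5
 = 27/2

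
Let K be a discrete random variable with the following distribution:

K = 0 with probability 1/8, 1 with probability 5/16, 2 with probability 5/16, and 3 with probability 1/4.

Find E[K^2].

3.8125

E[K^2] = Σ k^2·P(K=k)
 = 0·1/8 + 1·5/16 + 4·5/16 + 9·1/4
 = 0 + 5/16 + 5/4 + 9/4
 = 61/16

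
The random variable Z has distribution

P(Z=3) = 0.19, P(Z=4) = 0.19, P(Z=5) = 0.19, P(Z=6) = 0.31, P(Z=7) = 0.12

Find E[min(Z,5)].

E[min(Z,5)] = Σ min(z,5)·P(Z=z)
 = 3·0.19 + 4·0.19 + 5·0.19 + 5·0.31 + 5·0.12
 = 0.57 + 0.76 + 0.95 + 1.55 + 0.6
 = 4.43

4.43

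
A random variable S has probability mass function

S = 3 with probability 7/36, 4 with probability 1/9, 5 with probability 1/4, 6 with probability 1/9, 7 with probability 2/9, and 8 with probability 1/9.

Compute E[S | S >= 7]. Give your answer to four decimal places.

P(S >= 7) = 2/9 + 1/9 = 1/3.
E[S | S >= 7] = [7·2/9 + 8·1/9] / (1/3)
 = 22/9 / (1/3)
 = 22/3

7.3333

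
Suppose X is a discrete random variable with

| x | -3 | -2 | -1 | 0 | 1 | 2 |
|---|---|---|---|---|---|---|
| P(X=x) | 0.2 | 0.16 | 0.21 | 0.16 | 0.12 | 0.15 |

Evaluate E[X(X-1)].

4.08

E[X(X-1)] = Σ x(x-1)·P(X=x)
 = 12·0.2 + 6·0.16 + 2·0.21 + 0·0.16 + 0·0.12 + 2·0.15
 = 2.4 + 0.96 + 0.42 + 0 + 0 + 0.3
 = 4.08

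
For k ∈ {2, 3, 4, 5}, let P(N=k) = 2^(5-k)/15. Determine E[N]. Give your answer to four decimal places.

E[N] = Σ n·P(N=n)
 = 2·8/15 + 3·4/15 + 4·2/15 + 5·1/15
 = 16/15 + 4/5 + 8/15 + 1/3
 = 41/15

2.7333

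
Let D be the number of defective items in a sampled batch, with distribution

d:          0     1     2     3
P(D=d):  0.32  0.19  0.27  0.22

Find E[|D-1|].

1.03

E[|D-1|] = Σ |d-1|·P(D=d)
 = 1·0.32 + 0·0.19 + 1·0.27 + 2·0.22
 = 0.32 + 0 + 0.27 + 0.44
 = 1.03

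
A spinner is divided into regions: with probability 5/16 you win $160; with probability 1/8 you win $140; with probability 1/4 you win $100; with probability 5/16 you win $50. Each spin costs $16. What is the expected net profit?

92.125

E[payout] = 160·5/16 + 140·1/8 + 100·1/4 + 50·5/16
 = 50 + 35/2 + 25 + 125/8
 = 865/8
Net = 865/8 - 16 = 737/8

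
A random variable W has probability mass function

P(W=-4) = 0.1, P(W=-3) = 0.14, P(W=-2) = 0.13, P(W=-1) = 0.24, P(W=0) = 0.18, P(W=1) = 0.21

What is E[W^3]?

E[W^3] = Σ w^3·P(W=w)
 = (-64)·0.1 + (-27)·0.14 + (-8)·0.13 + (-1)·0.24 + 0·0.18 + 1·0.21
 = (-6.4) + (-3.78) + (-1.04) + (-0.24) + 0 + 0.21
 = -11.25

-11.25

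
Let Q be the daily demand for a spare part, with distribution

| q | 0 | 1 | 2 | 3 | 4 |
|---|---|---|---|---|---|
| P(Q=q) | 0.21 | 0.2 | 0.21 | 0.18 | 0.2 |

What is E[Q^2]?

5.86

E[Q^2] = Σ q^2·P(Q=q)
 = 0·0.21 + 1·0.2 + 4·0.21 + 9·0.18 + 16·0.2
 = 0 + 0.2 + 0.84 + 1.62 + 3.2
 = 5.86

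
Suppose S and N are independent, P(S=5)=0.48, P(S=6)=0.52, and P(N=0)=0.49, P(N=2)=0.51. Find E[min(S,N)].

1.02

E[min(S,N)] = Σ_s Σ_n min(s,n) · P(S=s)P(N=n)
 = 0·0.2352 + 2·0.2448 + 0·0.2548 + 2·0.2652
 = 0 + 0.4896 + 0 + 0.5304
 = 1.02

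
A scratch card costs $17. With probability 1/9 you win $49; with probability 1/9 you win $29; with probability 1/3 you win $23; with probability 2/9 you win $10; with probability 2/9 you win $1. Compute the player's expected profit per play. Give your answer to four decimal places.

1.7778

E[payout] = 49·1/9 + 29·1/9 + 23·1/3 + 10·2/9 + 1·2/9
 = 49/9 + 29/9 + 23/3 + 20/9 + 2/9
 = 169/9
Net = 169/9 - 17 = 16/9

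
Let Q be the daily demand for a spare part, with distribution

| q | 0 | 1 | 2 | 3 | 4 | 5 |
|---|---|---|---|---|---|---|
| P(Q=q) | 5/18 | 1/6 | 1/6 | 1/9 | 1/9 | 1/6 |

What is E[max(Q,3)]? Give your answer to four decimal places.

3.4444

E[max(Q,3)] = Σ max(q,3)·P(Q=q)
 = 3·5/18 + 3·1/6 + 3·1/6 + 3·1/9 + 4·1/9 + 5·1/6
 = 5/6 + 1/2 + 1/2 + 1/3 + 4/9 + 5/6
 = 31/9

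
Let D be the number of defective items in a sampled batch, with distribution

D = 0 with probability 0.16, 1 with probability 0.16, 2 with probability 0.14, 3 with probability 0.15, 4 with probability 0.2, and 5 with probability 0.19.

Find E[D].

E[D] = Σ d·P(D=d)
 = 0·0.16 + 1·0.16 + 2·0.14 + 3·0.15 + 4·0.2 + 5·0.19
 = 0 + 0.16 + 0.28 + 0.45 + 0.8 + 0.95
 = 2.64

2.64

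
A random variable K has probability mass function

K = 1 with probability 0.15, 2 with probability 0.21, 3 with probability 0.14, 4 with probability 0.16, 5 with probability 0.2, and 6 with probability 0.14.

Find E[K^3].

E[K^3] = Σ k^3·P(K=k)
 = 1·0.15 + 8·0.21 + 27·0.14 + 64·0.16 + 125·0.2 + 216·0.14
 = 0.15 + 1.68 + 3.78 + 10.24 + 25 + 30.24
 = 71.09

71.09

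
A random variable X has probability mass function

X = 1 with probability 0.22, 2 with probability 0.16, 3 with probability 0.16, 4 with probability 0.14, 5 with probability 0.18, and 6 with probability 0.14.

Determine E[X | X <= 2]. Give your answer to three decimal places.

P(X <= 2) = 0.22 + 0.16 = 0.38.
E[X | X <= 2] = [1·0.22 + 2·0.16] / 0.38
 = 0.54 / 0.38
 = 27/19

1.421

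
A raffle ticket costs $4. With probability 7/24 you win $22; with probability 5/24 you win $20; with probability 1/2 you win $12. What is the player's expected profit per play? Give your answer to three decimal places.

12.583

E[payout] = 22·7/24 + 20·5/24 + 12·1/2
 = 77/12 + 25/6 + 6
 = 199/12
Net = 199/12 - 4 = 151/12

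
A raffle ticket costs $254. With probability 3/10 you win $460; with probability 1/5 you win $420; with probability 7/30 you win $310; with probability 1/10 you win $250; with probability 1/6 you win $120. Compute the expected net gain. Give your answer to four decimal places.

E[payout] = 460·3/10 + 420·1/5 + 310·7/30 + 250·1/10 + 120·1/6
 = 138 + 84 + 217/3 + 25 + 20
 = 1018/3
Net = 1018/3 - 254 = 256/3

85.3333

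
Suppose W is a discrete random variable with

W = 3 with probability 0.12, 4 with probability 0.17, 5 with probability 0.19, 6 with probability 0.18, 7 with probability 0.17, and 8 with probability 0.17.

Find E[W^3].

222.1

E[W^3] = Σ w^3·P(W=w)
 = 27·0.12 + 64·0.17 + 125·0.19 + 216·0.18 + 343·0.17 + 512·0.17
 = 3.24 + 10.88 + 23.75 + 38.88 + 58.31 + 87.04
 = 222.1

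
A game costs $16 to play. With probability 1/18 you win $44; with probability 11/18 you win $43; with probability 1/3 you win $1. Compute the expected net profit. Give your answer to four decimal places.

E[payout] = 44·1/18 + 43·11/18 + 1·1/3
 = 22/9 + 473/18 + 1/3
 = 523/18
Net = 523/18 - 16 = 235/18

13.0556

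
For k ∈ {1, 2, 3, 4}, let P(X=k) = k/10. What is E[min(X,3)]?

2.6

E[min(X,3)] = Σ min(x,3)·P(X=x)
 = 1·1/10 + 2·1/5 + 3·3/10 + 3·2/5
 = 1/10 + 2/5 + 9/10 + 6/5
 = 13/5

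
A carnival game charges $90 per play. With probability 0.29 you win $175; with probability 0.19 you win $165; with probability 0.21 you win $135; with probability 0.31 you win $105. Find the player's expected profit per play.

53

E[payout] = 175·0.29 + 165·0.19 + 135·0.21 + 105·0.31
 = 50.75 + 31.35 + 28.35 + 32.55
 = 143
Net = 143 - 90 = 53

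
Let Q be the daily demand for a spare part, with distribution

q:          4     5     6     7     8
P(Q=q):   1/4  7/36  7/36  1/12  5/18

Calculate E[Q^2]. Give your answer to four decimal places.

37.7222

E[Q^2] = Σ q^2·P(Q=q)
 = 16·1/4 + 25·7/36 + 36·7/36 + 49·1/12 + 64·5/18
 = 4 + 175/36 + 7 + 49/12 + 160/9
 = 679/18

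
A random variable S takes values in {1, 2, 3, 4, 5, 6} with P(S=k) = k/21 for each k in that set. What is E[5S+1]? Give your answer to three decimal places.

E[5S+1] = Σ (5s+1)·P(S=s)
 = 6·1/21 + 11·2/21 + 16·1/7 + 21·4/21 + 26·5/21 + 31·2/7
 = 2/7 + 22/21 + 16/7 + 4 + 130/21 + 62/7
 = 68/3

22.667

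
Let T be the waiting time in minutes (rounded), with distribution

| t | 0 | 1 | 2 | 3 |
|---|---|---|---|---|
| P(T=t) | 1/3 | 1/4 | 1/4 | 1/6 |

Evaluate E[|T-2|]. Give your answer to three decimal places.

1.083

E[|T-2|] = Σ |t-2|·P(T=t)
 = 2·1/3 + 1·1/4 + 0·1/4 + 1·1/6
 = 2/3 + 1/4 + 0 + 1/6
 = 13/12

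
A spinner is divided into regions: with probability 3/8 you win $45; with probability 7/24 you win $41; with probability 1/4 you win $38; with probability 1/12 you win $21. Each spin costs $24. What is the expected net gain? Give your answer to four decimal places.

E[payout] = 45·3/8 + 41·7/24 + 38·1/4 + 21·1/12
 = 135/8 + 287/24 + 19/2 + 7/4
 = 481/12
Net = 481/12 - 24 = 193/12

16.0833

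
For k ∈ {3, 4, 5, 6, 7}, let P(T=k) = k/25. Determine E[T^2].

31

E[T^2] = Σ t^2·P(T=t)
 = 9·3/25 + 16·4/25 + 25·1/5 + 36·6/25 + 49·7/25
 = 27/25 + 64/25 + 5 + 216/25 + 343/25
 = 31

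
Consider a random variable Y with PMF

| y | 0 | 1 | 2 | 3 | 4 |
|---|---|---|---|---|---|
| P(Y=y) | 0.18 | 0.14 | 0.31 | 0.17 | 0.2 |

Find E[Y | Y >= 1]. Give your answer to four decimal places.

2.5244

P(Y >= 1) = 0.14 + 0.31 + 0.17 + 0.2 = 0.82.
E[Y | Y >= 1] = [1·0.14 + 2·0.31 + 3·0.17 + 4·0.2] / 0.82
 = 2.07 / 0.82
 = 207/82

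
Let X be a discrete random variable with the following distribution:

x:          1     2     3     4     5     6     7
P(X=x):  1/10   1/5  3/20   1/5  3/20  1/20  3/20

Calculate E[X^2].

E[X^2] = Σ x^2·P(X=x)
 = 1·1/10 + 4·1/5 + 9·3/20 + 16·1/5 + 25·3/20 + 36·1/20 + 49·3/20
 = 1/10 + 4/5 + 27/20 + 16/5 + 15/4 + 9/5 + 147/20
 = 367/20

18.35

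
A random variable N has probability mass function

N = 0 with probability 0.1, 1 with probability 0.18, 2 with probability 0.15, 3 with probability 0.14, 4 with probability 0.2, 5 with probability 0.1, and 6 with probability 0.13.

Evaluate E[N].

2.98

E[N] = Σ n·P(N=n)
 = 0·0.1 + 1·0.18 + 2·0.15 + 3·0.14 + 4·0.2 + 5·0.1 + 6·0.13
 = 0 + 0.18 + 0.3 + 0.42 + 0.8 + 0.5 + 0.78
 = 2.98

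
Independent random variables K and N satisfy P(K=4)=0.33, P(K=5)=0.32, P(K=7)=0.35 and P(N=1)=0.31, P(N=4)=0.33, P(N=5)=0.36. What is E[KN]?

18.4191

E[KN] = Σ_k Σ_n kn · P(K=k)P(N=n)
 = 4·0.1023 + 16·0.1089 + 20·0.1188 + 5·0.0992 + 20·0.1056 + 25·0.1152 + 7·0.1085 + 28·0.1155 + 35·0.126
 = 0.4092 + 1.7424 + 2.376 + 0.496 + 2.112 + 2.88 + 0.7595 + 3.234 + 4.41
 = 18.4191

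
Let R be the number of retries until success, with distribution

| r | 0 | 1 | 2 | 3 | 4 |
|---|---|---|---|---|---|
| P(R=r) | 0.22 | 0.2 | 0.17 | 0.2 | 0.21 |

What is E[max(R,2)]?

2.62

E[max(R,2)] = Σ max(r,2)·P(R=r)
 = 2·0.22 + 2·0.2 + 2·0.17 + 3·0.2 + 4·0.21
 = 0.44 + 0.4 + 0.34 + 0.6 + 0.84
 = 2.62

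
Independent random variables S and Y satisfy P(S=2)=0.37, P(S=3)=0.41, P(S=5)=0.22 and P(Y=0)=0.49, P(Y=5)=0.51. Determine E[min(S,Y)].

E[min(S,Y)] = Σ_s Σ_y min(s,y) · P(S=s)P(Y=y)
 = 0·0.1813 + 2·0.1887 + 0·0.2009 + 3·0.2091 + 0·0.1078 + 5·0.1122
 = 0 + 0.3774 + 0 + 0.6273 + 0 + 0.561
 = 1.5657

1.5657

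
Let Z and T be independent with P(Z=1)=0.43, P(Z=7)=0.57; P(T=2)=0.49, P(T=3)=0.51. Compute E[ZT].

11.0942

E[ZT] = Σ_z Σ_t zt · P(Z=z)P(T=t)
 = 2·0.2107 + 3·0.2193 + 14·0.2793 + 21·0.2907
 = 0.4214 + 0.6579 + 3.9102 + 6.1047
 = 11.0942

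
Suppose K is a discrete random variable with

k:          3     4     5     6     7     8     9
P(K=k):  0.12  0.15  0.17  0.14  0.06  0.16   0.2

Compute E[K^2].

E[K^2] = Σ k^2·P(K=k)
 = 9·0.12 + 16·0.15 + 25·0.17 + 36·0.14 + 49·0.06 + 64·0.16 + 81·0.2
 = 1.08 + 2.4 + 4.25 + 5.04 + 2.94 + 10.24 + 16.2
 = 42.15

42.15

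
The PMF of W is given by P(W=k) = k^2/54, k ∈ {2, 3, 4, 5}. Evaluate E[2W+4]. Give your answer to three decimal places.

E[2W+4] = Σ (2w+4)·P(W=w)
 = 8·2/27 + 10·1/6 + 12·8/27 + 14·25/54
 = 16/27 + 5/3 + 32/9 + 175/27
 = 332/27

12.296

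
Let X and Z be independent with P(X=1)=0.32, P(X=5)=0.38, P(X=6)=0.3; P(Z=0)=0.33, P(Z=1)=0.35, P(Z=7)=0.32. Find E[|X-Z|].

3.3372

E[|X-Z|] = Σ_x Σ_z |x-z| · P(X=x)P(Z=z)
 = 1·0.1056 + 0·0.112 + 6·0.1024 + 5·0.1254 + 4·0.133 + 2·0.1216 + 6·0.099 + 5·0.105 + 1·0.096
 = 0.1056 + 0 + 0.6144 + 0.627 + 0.532 + 0.2432 + 0.594 + 0.525 + 0.096
 = 3.3372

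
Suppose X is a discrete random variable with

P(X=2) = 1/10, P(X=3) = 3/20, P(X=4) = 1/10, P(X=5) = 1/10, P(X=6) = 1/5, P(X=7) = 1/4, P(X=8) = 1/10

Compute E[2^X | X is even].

P(X is even) = 1/10 + 1/10 + 1/5 + 1/10 = 1/2.
E[2^X | X is even] = [4·1/10 + 16·1/10 + 64·1/5 + 256·1/10] / (1/2)
 = 202/5 / (1/2)
 = 404/5

80.8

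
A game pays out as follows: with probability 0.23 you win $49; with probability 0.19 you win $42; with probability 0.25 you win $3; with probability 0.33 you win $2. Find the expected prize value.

20.66

E[payout] = 49·0.23 + 42·0.19 + 3·0.25 + 2·0.33
 = 11.27 + 7.98 + 0.75 + 0.66
 = 20.66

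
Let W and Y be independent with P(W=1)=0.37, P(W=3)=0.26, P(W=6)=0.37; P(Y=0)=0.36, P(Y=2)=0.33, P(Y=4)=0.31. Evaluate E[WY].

6.403

E[WY] = Σ_w Σ_y wy · P(W=w)P(Y=y)
 = 0·0.1332 + 2·0.1221 + 4·0.1147 + 0·0.0936 + 6·0.0858 + 12·0.0806 + 0·0.1332 + 12·0.1221 + 24·0.1147
 = 0 + 0.2442 + 0.4588 + 0 + 0.5148 + 0.9672 + 0 + 1.4652 + 2.7528
 = 6.403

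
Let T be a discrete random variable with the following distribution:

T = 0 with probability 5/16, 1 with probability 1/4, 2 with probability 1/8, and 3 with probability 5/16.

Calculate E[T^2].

E[T^2] = Σ t^2·P(T=t)
 = 0·5/16 + 1·1/4 + 4·1/8 + 9·5/16
 = 0 + 1/4 + 1/2 + 45/16
 = 57/16

3.5625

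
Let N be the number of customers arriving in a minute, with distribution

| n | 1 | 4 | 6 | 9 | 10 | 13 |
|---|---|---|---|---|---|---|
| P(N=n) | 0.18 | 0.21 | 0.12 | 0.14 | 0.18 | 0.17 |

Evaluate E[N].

7.01

E[N] = Σ n·P(N=n)
 = 1·0.18 + 4·0.21 + 6·0.12 + 9·0.14 + 10·0.18 + 13·0.17
 = 0.18 + 0.84 + 0.72 + 1.26 + 1.8 + 2.21
 = 7.01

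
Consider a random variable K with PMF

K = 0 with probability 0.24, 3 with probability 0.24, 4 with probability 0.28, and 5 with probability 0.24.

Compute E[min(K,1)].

0.76

E[min(K,1)] = Σ min(k,1)·P(K=k)
 = 0·0.24 + 1·0.24 + 1·0.28 + 1·0.24
 = 0 + 0.24 + 0.28 + 0.24
 = 0.76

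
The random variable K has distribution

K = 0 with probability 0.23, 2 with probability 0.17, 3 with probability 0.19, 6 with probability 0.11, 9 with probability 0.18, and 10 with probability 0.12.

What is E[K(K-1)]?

28.54

E[K(K-1)] = Σ k(k-1)·P(K=k)
 = 0·0.23 + 2·0.17 + 6·0.19 + 30·0.11 + 72·0.18 + 90·0.12
 = 0 + 0.34 + 1.14 + 3.3 + 12.96 + 10.8
 = 28.54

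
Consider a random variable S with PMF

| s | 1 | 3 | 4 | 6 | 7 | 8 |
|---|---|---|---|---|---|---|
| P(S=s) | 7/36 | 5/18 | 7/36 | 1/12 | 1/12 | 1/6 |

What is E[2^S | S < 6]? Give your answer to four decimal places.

P(S < 6) = 7/36 + 5/18 + 7/36 = 2/3.
E[2^S | S < 6] = [2·7/36 + 8·5/18 + 16·7/36] / (2/3)
 = 103/18 / (2/3)
 = 103/12

8.5833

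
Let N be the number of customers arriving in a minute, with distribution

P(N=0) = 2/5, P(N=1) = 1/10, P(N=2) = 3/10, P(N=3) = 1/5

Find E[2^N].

E[2^N] = Σ 2^n·P(N=n)
 = 1·2/5 + 2·1/10 + 4·3/10 + 8·1/5
 = 2/5 + 1/5 + 6/5 + 8/5
 = 17/5

3.4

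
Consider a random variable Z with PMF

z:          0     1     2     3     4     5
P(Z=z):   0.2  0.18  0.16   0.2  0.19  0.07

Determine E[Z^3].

E[Z^3] = Σ z^3·P(Z=z)
 = 0·0.2 + 1·0.18 + 8·0.16 + 27·0.2 + 64·0.19 + 125·0.07
 = 0 + 0.18 + 1.28 + 5.4 + 12.16 + 8.75
 = 27.77

27.77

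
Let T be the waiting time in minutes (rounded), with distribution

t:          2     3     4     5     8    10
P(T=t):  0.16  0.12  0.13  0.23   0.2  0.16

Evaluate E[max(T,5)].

E[max(T,5)] = Σ max(t,5)·P(T=t)
 = 5·0.16 + 5·0.12 + 5·0.13 + 5·0.23 + 8·0.2 + 10·0.16
 = 0.8 + 0.6 + 0.65 + 1.15 + 1.6 + 1.6
 = 6.4

6.4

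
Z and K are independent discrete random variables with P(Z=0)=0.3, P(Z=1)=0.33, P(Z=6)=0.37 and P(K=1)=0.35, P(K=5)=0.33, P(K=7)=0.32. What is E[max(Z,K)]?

5.0096

E[max(Z,K)] = Σ_z Σ_k max(z,k) · P(Z=z)P(K=k)
 = 1·0.105 + 5·0.099 + 7·0.096 + 1·0.1155 + 5·0.1089 + 7·0.1056 + 6·0.1295 + 6·0.1221 + 7·0.1184
 = 0.105 + 0.495 + 0.672 + 0.1155 + 0.5445 + 0.7392 + 0.777 + 0.7326 + 0.8288
 = 5.0096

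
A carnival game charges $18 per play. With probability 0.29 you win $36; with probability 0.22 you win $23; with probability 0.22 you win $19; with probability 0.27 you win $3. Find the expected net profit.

2.49

E[payout] = 36·0.29 + 23·0.22 + 19·0.22 + 3·0.27
 = 10.44 + 5.06 + 4.18 + 0.81
 = 20.49
Net = 20.49 - 18 = 2.49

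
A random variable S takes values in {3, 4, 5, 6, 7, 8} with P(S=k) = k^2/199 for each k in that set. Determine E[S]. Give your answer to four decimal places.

E[S] = Σ s·P(S=s)
 = 3·9/199 + 4·16/199 + 5·25/199 + 6·36/199 + 7·49/199 + 8·64/199
 = 27/199 + 64/199 + 125/199 + 216/199 + 343/199 + 512/199
 = 1287/199

6.4673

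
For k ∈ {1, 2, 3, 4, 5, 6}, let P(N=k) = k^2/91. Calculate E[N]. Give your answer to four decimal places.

4.8462

E[N] = Σ n·P(N=n)
 = 1·1/91 + 2·4/91 + 3·9/91 + 4·16/91 + 5·25/91 + 6·36/91
 = 1/91 + 8/91 + 27/91 + 64/91 + 125/91 + 216/91
 = 63/13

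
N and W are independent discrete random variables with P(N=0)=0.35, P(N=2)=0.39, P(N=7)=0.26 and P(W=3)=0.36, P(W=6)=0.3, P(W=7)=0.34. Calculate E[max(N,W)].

E[max(N,W)] = Σ_n Σ_w max(n,w) · P(N=n)P(W=w)
 = 3·0.126 + 6·0.105 + 7·0.119 + 3·0.1404 + 6·0.117 + 7·0.1326 + 7·0.0936 + 7·0.078 + 7·0.0884
 = 0.378 + 0.63 + 0.833 + 0.4212 + 0.702 + 0.9282 + 0.6552 + 0.546 + 0.6188
 = 5.7124

5.7124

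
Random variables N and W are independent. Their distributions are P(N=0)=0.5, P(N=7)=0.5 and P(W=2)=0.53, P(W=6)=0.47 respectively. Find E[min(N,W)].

1.94

E[min(N,W)] = Σ_n Σ_w min(n,w) · P(N=n)P(W=w)
 = 0·0.265 + 0·0.235 + 2·0.265 + 6·0.235
 = 0 + 0 + 0.53 + 1.41
 = 1.94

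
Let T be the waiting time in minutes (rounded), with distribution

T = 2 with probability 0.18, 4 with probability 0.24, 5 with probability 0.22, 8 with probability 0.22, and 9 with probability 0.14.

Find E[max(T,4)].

5.8

E[max(T,4)] = Σ max(t,4)·P(T=t)
 = 4·0.18 + 4·0.24 + 5·0.22 + 8·0.22 + 9·0.14
 = 0.72 + 0.96 + 1.1 + 1.76 + 1.26
 = 5.8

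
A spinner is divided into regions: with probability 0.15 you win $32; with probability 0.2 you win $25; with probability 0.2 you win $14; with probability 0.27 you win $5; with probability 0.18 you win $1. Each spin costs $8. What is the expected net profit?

E[payout] = 32·0.15 + 25·0.2 + 14·0.2 + 5·0.27 + 1·0.18
 = 4.8 + 5 + 2.8 + 1.35 + 0.18
 = 14.13
Net = 14.13 - 8 = 6.13

6.13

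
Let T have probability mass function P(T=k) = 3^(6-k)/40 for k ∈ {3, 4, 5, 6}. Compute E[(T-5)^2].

E[(T-5)^2] = Σ (t-5)^2·P(T=t)
 = 4·27/40 + 1·9/40 + 0·3/40 + 1·1/40
 = 27/10 + 9/40 + 0 + 1/40
 = 59/20

2.95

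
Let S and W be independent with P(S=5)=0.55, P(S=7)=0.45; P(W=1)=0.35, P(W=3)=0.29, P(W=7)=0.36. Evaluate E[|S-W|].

2.952

E[|S-W|] = Σ_s Σ_w |s-w| · P(S=s)P(W=w)
 = 4·0.1925 + 2·0.1595 + 2·0.198 + 6·0.1575 + 4·0.1305 + 0·0.162
 = 0.77 + 0.319 + 0.396 + 0.945 + 0.522 + 0
 = 2.952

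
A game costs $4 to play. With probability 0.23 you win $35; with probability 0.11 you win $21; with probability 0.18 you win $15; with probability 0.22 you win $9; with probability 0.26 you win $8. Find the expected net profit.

13.12

E[payout] = 35·0.23 + 21·0.11 + 15·0.18 + 9·0.22 + 8·0.26
 = 8.05 + 2.31 + 2.7 + 1.98 + 2.08
 = 17.12
Net = 17.12 - 4 = 13.12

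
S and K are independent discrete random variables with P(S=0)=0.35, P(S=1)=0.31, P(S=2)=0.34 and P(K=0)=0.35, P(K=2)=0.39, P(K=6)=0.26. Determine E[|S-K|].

2.043

E[|S-K|] = Σ_s Σ_k |s-k| · P(S=s)P(K=k)
 = 0·0.1225 + 2·0.1365 + 6·0.091 + 1·0.1085 + 1·0.1209 + 5·0.0806 + 2·0.119 + 0·0.1326 + 4·0.0884
 = 0 + 0.273 + 0.546 + 0.1085 + 0.1209 + 0.403 + 0.238 + 0 + 0.3536
 = 2.043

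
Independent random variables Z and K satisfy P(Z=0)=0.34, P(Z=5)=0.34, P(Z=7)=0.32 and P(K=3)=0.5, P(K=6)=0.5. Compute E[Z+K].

E[Z+K] = Σ_z Σ_k (z+k) · P(Z=z)P(K=k)
 = 3·0.17 + 6·0.17 + 8·0.17 + 11·0.17 + 10·0.16 + 13·0.16
 = 0.51 + 1.02 + 1.36 + 1.87 + 1.6 + 2.08
 = 8.44

8.44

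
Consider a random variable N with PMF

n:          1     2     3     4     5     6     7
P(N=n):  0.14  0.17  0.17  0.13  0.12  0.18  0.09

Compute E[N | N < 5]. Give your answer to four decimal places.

P(N < 5) = 0.14 + 0.17 + 0.17 + 0.13 = 0.61.
E[N | N < 5] = [1·0.14 + 2·0.17 + 3·0.17 + 4·0.13] / 0.61
 = 1.51 / 0.61
 = 151/61

2.4754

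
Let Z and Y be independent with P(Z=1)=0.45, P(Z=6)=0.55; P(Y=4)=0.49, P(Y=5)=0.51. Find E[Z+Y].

E[Z+Y] = Σ_z Σ_y (z+y) · P(Z=z)P(Y=y)
 = 5·0.2205 + 6·0.2295 + 10·0.2695 + 11·0.2805
 = 1.1025 + 1.377 + 2.695 + 3.0855
 = 8.26

8.26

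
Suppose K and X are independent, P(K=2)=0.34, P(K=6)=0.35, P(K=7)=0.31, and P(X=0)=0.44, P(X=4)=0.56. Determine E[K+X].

7.19

E[K+X] = Σ_k Σ_x (k+x) · P(K=k)P(X=x)
 = 2·0.1496 + 6·0.1904 + 6·0.154 + 10·0.196 + 7·0.1364 + 11·0.1736
 = 0.2992 + 1.1424 + 0.924 + 1.96 + 0.9548 + 1.9096
 = 7.19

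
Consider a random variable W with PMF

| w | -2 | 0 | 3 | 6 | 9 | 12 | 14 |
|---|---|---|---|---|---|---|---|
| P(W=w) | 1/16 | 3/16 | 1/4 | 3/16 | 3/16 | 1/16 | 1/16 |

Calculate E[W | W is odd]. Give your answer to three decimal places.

5.571

P(W is odd) = 1/4 + 3/16 = 7/16.
E[W | W is odd] = [3·1/4 + 9·3/16] / (7/16)
 = 39/16 / (7/16)
 = 39/7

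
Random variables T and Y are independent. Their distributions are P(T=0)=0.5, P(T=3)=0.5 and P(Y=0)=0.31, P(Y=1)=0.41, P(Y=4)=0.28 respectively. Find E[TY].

E[TY] = Σ_t Σ_y ty · P(T=t)P(Y=y)
 = 0·0.155 + 0·0.205 + 0·0.14 + 0·0.155 + 3·0.205 + 12·0.14
 = 0 + 0 + 0 + 0 + 0.615 + 1.68
 = 2.295

2.295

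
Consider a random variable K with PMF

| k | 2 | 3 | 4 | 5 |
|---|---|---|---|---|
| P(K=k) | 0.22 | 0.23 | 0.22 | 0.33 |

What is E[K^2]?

E[K^2] = Σ k^2·P(K=k)
 = 4·0.22 + 9·0.23 + 16·0.22 + 25·0.33
 = 0.88 + 2.07 + 3.52 + 8.25
 = 14.72

14.72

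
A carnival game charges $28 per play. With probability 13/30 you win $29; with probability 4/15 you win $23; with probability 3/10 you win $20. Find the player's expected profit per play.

E[payout] = 29·13/30 + 23·4/15 + 20·3/10
 = 377/30 + 92/15 + 6
 = 247/10
Net = 247/10 - 28 = -33/10

-3.3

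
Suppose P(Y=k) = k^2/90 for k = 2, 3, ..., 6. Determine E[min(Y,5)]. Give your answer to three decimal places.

E[min(Y,5)] = Σ min(y,5)·P(Y=y)
 = 2·2/45 + 3·1/10 + 4·8/45 + 5·5/18 + 5·2/5
 = 4/45 + 3/10 + 32/45 + 25/18 + 2
 = 202/45

4.489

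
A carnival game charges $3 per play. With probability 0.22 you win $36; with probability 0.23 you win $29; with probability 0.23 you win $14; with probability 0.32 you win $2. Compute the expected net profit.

15.45

E[payout] = 36·0.22 + 29·0.23 + 14·0.23 + 2·0.32
 = 7.92 + 6.67 + 3.22 + 0.64
 = 18.45
Net = 18.45 - 3 = 15.45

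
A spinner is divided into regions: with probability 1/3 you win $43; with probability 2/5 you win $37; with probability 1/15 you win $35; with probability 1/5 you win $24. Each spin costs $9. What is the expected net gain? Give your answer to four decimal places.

27.2667

E[payout] = 43·1/3 + 37·2/5 + 35·1/15 + 24·1/5
 = 43/3 + 74/5 + 7/3 + 24/5
 = 544/15
Net = 544/15 - 9 = 409/15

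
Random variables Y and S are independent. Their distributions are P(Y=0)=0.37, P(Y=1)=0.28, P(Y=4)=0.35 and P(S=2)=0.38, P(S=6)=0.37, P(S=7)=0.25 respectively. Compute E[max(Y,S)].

E[max(Y,S)] = Σ_y Σ_s max(y,s) · P(Y=y)P(S=s)
 = 2·0.1406 + 6·0.1369 + 7·0.0925 + 2·0.1064 + 6·0.1036 + 7·0.07 + 4·0.133 + 6·0.1295 + 7·0.0875
 = 0.2812 + 0.8214 + 0.6475 + 0.2128 + 0.6216 + 0.49 + 0.532 + 0.777 + 0.6125
 = 4.996

4.996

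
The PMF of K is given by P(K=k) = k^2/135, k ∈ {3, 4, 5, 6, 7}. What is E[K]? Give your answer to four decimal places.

5.7407

E[K] = Σ k·P(K=k)
 = 3·1/15 + 4·16/135 + 5·5/27 + 6·4/15 + 7·49/135
 = 1/5 + 64/135 + 25/27 + 8/5 + 343/135
 = 155/27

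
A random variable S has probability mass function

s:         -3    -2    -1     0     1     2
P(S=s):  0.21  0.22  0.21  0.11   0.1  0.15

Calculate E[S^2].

3.68

E[S^2] = Σ s^2·P(S=s)
 = 9·0.21 + 4·0.22 + 1·0.21 + 0·0.11 + 1·0.1 + 4·0.15
 = 1.89 + 0.88 + 0.21 + 0 + 0.1 + 0.6
 = 3.68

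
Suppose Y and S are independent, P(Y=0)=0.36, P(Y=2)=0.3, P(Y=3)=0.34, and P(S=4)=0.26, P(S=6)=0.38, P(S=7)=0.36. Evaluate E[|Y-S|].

4.22

E[|Y-S|] = Σ_y Σ_s |y-s| · P(Y=y)P(S=s)
 = 4·0.0936 + 6·0.1368 + 7·0.1296 + 2·0.078 + 4·0.114 + 5·0.108 + 1·0.0884 + 3·0.1292 + 4·0.1224
 = 0.3744 + 0.8208 + 0.9072 + 0.156 + 0.456 + 0.54 + 0.0884 + 0.3876 + 0.4896
 = 4.22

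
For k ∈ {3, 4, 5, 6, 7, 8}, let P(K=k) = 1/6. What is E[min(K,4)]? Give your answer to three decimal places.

3.833

E[min(K,4)] = Σ min(k,4)·P(K=k)
 = 3·1/6 + 4·1/6 + 4·1/6 + 4·1/6 + 4·1/6 + 4·1/6
 = 1/2 + 2/3 + 2/3 + 2/3 + 2/3 + 2/3
 = 23/6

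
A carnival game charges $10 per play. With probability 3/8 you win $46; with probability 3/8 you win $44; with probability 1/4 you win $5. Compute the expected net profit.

E[payout] = 46·3/8 + 44·3/8 + 5·1/4
 = 69/4 + 33/2 + 5/4
 = 35
Net = 35 - 10 = 25

25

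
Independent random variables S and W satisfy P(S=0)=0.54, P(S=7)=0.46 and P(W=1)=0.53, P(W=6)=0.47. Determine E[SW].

10.787

E[SW] = Σ_s Σ_w sw · P(S=s)P(W=w)
 = 0·0.2862 + 0·0.2538 + 7·0.2438 + 42·0.2162
 = 0 + 0 + 1.7066 + 9.0804
 = 10.787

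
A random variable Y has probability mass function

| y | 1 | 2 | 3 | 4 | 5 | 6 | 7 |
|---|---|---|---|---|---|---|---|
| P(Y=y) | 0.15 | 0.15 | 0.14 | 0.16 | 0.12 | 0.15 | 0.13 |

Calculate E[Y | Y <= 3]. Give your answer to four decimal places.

1.9773

P(Y <= 3) = 0.15 + 0.15 + 0.14 = 0.44.
E[Y | Y <= 3] = [1·0.15 + 2·0.15 + 3·0.14] / 0.44
 = 0.87 / 0.44
 = 87/44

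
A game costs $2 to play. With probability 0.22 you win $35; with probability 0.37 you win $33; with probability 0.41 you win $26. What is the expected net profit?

28.57

E[payout] = 35·0.22 + 33·0.37 + 26·0.41
 = 7.7 + 12.21 + 10.66
 = 30.57
Net = 30.57 - 2 = 28.57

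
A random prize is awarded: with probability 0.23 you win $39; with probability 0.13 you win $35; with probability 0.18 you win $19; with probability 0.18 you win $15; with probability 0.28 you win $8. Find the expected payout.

21.88

E[payout] = 39·0.23 + 35·0.13 + 19·0.18 + 15·0.18 + 8·0.28
 = 8.97 + 4.55 + 3.42 + 2.7 + 2.24
 = 21.88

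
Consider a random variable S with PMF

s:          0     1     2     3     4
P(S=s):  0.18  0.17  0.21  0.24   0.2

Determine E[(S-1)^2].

3.15

E[(S-1)^2] = Σ (s-1)^2·P(S=s)
 = 1·0.18 + 0·0.17 + 1·0.21 + 4·0.24 + 9·0.2
 = 0.18 + 0 + 0.21 + 0.96 + 1.8
 = 3.15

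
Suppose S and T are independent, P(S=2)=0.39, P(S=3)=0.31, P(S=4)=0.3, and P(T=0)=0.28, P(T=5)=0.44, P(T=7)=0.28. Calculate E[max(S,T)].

E[max(S,T)] = Σ_s Σ_t max(s,t) · P(S=s)P(T=t)
 = 2·0.1092 + 5·0.1716 + 7·0.1092 + 3·0.0868 + 5·0.1364 + 7·0.0868 + 4·0.084 + 5·0.132 + 7·0.084
 = 0.2184 + 0.858 + 0.7644 + 0.2604 + 0.682 + 0.6076 + 0.336 + 0.66 + 0.588
 = 4.9748

4.9748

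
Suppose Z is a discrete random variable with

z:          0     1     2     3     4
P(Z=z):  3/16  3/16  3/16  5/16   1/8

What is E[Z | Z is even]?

1.75

P(Z is even) = 3/16 + 3/16 + 1/8 = 1/2.
E[Z | Z is even] = [0·3/16 + 2·3/16 + 4·1/8] / (1/2)
 = 7/8 / (1/2)
 = 7/4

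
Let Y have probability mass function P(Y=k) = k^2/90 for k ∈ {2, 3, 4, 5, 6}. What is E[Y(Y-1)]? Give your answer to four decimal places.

20.3778

E[Y(Y-1)] = Σ y(y-1)·P(Y=y)
 = 2·2/45 + 6·1/10 + 12·8/45 + 20·5/18 + 30·2/5
 = 4/45 + 3/5 + 32/15 + 50/9 + 12
 = 917/45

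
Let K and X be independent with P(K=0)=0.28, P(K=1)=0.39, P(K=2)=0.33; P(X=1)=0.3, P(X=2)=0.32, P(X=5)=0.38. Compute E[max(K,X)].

E[max(K,X)] = Σ_k Σ_x max(k,x) · P(K=k)P(X=x)
 = 1·0.084 + 2·0.0896 + 5·0.1064 + 1·0.117 + 2·0.1248 + 5·0.1482 + 2·0.099 + 2·0.1056 + 5·0.1254
 = 0.084 + 0.1792 + 0.532 + 0.117 + 0.2496 + 0.741 + 0.198 + 0.2112 + 0.627
 = 2.939

2.939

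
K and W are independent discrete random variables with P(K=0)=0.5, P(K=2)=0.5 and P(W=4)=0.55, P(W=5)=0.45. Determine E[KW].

E[KW] = Σ_k Σ_w kw · P(K=k)P(W=w)
 = 0·0.275 + 0·0.225 + 8·0.275 + 10·0.225
 = 0 + 0 + 2.2 + 2.25
 = 4.45

4.45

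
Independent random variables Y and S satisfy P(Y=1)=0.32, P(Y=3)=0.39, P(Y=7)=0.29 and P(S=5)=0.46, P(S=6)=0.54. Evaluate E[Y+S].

9.06

E[Y+S] = Σ_y Σ_s (y+s) · P(Y=y)P(S=s)
 = 6·0.1472 + 7·0.1728 + 8·0.1794 + 9·0.2106 + 12·0.1334 + 13·0.1566
 = 0.8832 + 1.2096 + 1.4352 + 1.8954 + 1.6008 + 2.0358
 = 9.06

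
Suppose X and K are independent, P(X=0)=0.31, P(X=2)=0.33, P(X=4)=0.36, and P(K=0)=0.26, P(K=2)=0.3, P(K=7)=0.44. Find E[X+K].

E[X+K] = Σ_x Σ_k (x+k) · P(X=x)P(K=k)
 = 0·0.0806 + 2·0.093 + 7·0.1364 + 2·0.0858 + 4·0.099 + 9·0.1452 + 4·0.0936 + 6·0.108 + 11·0.1584
 = 0 + 0.186 + 0.9548 + 0.1716 + 0.396 + 1.3068 + 0.3744 + 0.648 + 1.7424
 = 5.78

5.78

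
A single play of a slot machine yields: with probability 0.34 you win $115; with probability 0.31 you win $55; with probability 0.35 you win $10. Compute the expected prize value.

59.65

E[payout] = 115·0.34 + 55·0.31 + 10·0.35
 = 39.1 + 17.05 + 3.5
 = 59.65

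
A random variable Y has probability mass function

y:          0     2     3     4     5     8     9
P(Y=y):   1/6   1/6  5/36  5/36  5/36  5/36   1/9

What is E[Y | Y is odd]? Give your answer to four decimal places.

P(Y is odd) = 5/36 + 5/36 + 1/9 = 7/18.
E[Y | Y is odd] = [3·5/36 + 5·5/36 + 9·1/9] / (7/18)
 = 19/9 / (7/18)
 = 38/7

5.4286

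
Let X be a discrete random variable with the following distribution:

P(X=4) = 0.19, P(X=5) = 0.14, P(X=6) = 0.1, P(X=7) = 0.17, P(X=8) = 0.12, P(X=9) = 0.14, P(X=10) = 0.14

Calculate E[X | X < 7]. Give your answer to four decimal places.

4.7907

P(X < 7) = 0.19 + 0.14 + 0.1 = 0.43.
E[X | X < 7] = [4·0.19 + 5·0.14 + 6·0.1] / 0.43
 = 2.06 / 0.43
 = 206/43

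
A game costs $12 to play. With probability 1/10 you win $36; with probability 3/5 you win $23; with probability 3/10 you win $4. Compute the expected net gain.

6.6

E[payout] = 36·1/10 + 23·3/5 + 4·3/10
 = 18/5 + 69/5 + 6/5
 = 93/5
Net = 93/5 - 12 = 33/5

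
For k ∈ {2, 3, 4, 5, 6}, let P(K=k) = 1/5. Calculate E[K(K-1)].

14

E[K(K-1)] = Σ k(k-1)·P(K=k)
 = 2·1/5 + 6·1/5 + 12·1/5 + 20·1/5 + 30·1/5
 = 2/5 + 6/5 + 12/5 + 4 + 6
 = 14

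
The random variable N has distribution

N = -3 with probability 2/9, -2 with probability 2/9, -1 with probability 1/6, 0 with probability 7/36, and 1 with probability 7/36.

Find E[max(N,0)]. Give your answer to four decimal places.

0.1944

E[max(N,0)] = Σ max(n,0)·P(N=n)
 = 0·2/9 + 0·2/9 + 0·1/6 + 0·7/36 + 1·7/36
 = 0 + 0 + 0 + 0 + 7/36
 = 7/36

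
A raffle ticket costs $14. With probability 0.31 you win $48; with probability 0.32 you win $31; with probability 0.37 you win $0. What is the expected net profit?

10.8

E[payout] = 48·0.31 + 31·0.32 + 0·0.37
 = 14.88 + 9.92 + 0
 = 24.8
Net = 24.8 - 14 = 10.8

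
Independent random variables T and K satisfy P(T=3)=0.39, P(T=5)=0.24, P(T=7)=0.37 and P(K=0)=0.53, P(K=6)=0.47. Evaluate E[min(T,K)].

E[min(T,K)] = Σ_t Σ_k min(t,k) · P(T=t)P(K=k)
 = 0·0.2067 + 3·0.1833 + 0·0.1272 + 5·0.1128 + 0·0.1961 + 6·0.1739
 = 0 + 0.5499 + 0 + 0.564 + 0 + 1.0434
 = 2.1573

2.1573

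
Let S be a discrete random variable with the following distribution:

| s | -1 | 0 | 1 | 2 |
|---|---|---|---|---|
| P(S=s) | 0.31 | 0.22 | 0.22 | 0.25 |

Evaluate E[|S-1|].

E[|S-1|] = Σ |s-1|·P(S=s)
 = 2·0.31 + 1·0.22 + 0·0.22 + 1·0.25
 = 0.62 + 0.22 + 0 + 0.25
 = 1.09

1.09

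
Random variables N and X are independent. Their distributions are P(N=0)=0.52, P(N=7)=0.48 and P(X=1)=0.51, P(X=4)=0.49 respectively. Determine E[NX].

8.2992

E[NX] = Σ_n Σ_x nx · P(N=n)P(X=x)
 = 0·0.2652 + 0·0.2548 + 7·0.2448 + 28·0.2352
 = 0 + 0 + 1.7136 + 6.5856
 = 8.2992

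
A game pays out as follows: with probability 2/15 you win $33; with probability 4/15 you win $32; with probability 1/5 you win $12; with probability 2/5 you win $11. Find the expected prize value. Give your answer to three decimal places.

19.733

E[payout] = 33·2/15 + 32·4/15 + 12·1/5 + 11·2/5
 = 22/5 + 128/15 + 12/5 + 22/5
 = 296/15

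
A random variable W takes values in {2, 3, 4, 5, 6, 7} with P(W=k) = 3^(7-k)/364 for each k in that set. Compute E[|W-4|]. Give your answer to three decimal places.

1.607

E[|W-4|] = Σ |w-4|·P(W=w)
 = 2·243/364 + 1·81/364 + 0·27/364 + 1·9/364 + 2·3/364 + 3·1/364
 = 243/182 + 81/364 + 0 + 9/364 + 3/182 + 3/364
 = 45/28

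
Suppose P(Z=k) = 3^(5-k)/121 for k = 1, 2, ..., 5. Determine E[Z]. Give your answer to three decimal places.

1.479

E[Z] = Σ z·P(Z=z)
 = 1·81/121 + 2·27/121 + 3·9/121 + 4·3/121 + 5·1/121
 = 81/121 + 54/121 + 27/121 + 12/121 + 5/121
 = 179/121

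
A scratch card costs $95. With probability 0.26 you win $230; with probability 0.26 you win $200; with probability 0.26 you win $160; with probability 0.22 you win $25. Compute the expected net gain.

E[payout] = 230·0.26 + 200·0.26 + 160·0.26 + 25·0.22
 = 59.8 + 52 + 41.6 + 5.5
 = 158.9
Net = 158.9 - 95 = 63.9

63.9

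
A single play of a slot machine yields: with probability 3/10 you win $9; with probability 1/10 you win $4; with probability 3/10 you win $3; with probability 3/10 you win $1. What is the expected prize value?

E[payout] = 9·3/10 + 4·1/10 + 3·3/10 + 1·3/10
 = 27/10 + 2/5 + 9/10 + 3/10
 = 43/10

4.3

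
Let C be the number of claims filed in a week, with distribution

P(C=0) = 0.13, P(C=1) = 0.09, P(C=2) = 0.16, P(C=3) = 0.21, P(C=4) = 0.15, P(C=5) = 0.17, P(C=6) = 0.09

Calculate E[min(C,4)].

E[min(C,4)] = Σ min(c,4)·P(C=c)
 = 0·0.13 + 1·0.09 + 2·0.16 + 3·0.21 + 4·0.15 + 4·0.17 + 4·0.09
 = 0 + 0.09 + 0.32 + 0.63 + 0.6 + 0.68 + 0.36
 = 2.68

2.68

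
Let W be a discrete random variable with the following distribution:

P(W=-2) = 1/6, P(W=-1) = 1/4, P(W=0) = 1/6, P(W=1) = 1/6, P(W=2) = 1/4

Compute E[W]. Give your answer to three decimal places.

0.083

E[W] = Σ w·P(W=w)
 = (-2)·1/6 + (-1)·1/4 + 0·1/6 + 1·1/6 + 2·1/4
 = (-1/3) + (-1/4) + 0 + 1/6 + 1/2
 = 1/12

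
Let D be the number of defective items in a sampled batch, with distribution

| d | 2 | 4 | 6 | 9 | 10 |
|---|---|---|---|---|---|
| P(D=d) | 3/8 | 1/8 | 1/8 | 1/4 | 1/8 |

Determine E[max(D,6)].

7.25

E[max(D,6)] = Σ max(d,6)·P(D=d)
 = 6·3/8 + 6·1/8 + 6·1/8 + 9·1/4 + 10·1/8
 = 9/4 + 3/4 + 3/4 + 9/4 + 5/4
 = 29/4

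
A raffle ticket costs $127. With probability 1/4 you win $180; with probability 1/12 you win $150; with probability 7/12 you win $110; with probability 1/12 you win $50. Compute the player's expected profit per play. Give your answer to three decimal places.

E[payout] = 180·1/4 + 150·1/12 + 110·7/12 + 50·1/12
 = 45 + 25/2 + 385/6 + 25/6
 = 755/6
Net = 755/6 - 127 = -7/6

-1.167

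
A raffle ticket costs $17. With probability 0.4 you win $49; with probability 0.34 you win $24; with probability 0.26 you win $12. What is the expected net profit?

13.88

E[payout] = 49·0.4 + 24·0.34 + 12·0.26
 = 19.6 + 8.16 + 3.12
 = 30.88
Net = 30.88 - 17 = 13.88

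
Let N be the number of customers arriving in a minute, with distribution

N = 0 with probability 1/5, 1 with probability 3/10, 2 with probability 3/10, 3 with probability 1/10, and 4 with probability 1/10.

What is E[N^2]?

E[N^2] = Σ n^2·P(N=n)
 = 0·1/5 + 1·3/10 + 4·3/10 + 9·1/10 + 16·1/10
 = 0 + 3/10 + 6/5 + 9/10 + 8/5
 = 4

4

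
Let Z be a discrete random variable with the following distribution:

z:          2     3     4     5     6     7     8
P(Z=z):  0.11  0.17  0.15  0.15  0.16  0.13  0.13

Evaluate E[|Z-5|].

E[|Z-5|] = Σ |z-5|·P(Z=z)
 = 3·0.11 + 2·0.17 + 1·0.15 + 0·0.15 + 1·0.16 + 2·0.13 + 3·0.13
 = 0.33 + 0.34 + 0.15 + 0 + 0.16 + 0.26 + 0.39
 = 1.63

1.63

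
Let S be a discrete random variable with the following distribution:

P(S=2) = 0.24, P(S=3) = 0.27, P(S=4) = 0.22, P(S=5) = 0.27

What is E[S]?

E[S] = Σ s·P(S=s)
 = 2·0.24 + 3·0.27 + 4·0.22 + 5·0.27
 = 0.48 + 0.81 + 0.88 + 1.35
 = 3.52

3.52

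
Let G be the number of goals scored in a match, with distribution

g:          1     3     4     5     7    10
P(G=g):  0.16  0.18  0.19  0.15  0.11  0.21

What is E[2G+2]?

E[2G+2] = Σ (2g+2)·P(G=g)
 = 4·0.16 + 8·0.18 + 10·0.19 + 12·0.15 + 16·0.11 + 22·0.21
 = 0.64 + 1.44 + 1.9 + 1.8 + 1.76 + 4.62
 = 12.16

12.16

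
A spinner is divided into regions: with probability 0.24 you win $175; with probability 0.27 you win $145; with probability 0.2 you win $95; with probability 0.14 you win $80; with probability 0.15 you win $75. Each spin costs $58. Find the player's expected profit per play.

64.6

E[payout] = 175·0.24 + 145·0.27 + 95·0.2 + 80·0.14 + 75·0.15
 = 42 + 39.15 + 19 + 11.2 + 11.25
 = 122.6
Net = 122.6 - 58 = 64.6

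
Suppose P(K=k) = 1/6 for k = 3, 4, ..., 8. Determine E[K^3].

214.5

E[K^3] = Σ k^3·P(K=k)
 = 27·1/6 + 64·1/6 + 125·1/6 + 216·1/6 + 343·1/6 + 512·1/6
 = 9/2 + 32/3 + 125/6 + 36 + 343/6 + 256/3
 = 429/2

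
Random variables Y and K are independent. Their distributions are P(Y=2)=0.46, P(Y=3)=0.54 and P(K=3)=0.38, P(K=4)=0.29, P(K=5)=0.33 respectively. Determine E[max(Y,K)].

3.95

E[max(Y,K)] = Σ_y Σ_k max(y,k) · P(Y=y)P(K=k)
 = 3·0.1748 + 4·0.1334 + 5·0.1518 + 3·0.2052 + 4·0.1566 + 5·0.1782
 = 0.5244 + 0.5336 + 0.759 + 0.6156 + 0.6264 + 0.891
 = 3.95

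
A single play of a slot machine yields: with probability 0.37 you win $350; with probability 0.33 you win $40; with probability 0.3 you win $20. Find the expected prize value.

148.7

E[payout] = 350·0.37 + 40·0.33 + 20·0.3
 = 129.5 + 13.2 + 6
 = 148.7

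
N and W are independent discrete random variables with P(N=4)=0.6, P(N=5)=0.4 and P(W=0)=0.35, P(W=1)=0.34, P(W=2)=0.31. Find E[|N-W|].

E[|N-W|] = Σ_n Σ_w |n-w| · P(N=n)P(W=w)
 = 4·0.21 + 3·0.204 + 2·0.186 + 5·0.14 + 4·0.136 + 3·0.124
 = 0.84 + 0.612 + 0.372 + 0.7 + 0.544 + 0.372
 = 3.44

3.44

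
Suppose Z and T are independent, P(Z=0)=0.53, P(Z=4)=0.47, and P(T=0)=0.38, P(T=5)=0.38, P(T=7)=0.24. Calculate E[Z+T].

5.46

E[Z+T] = Σ_z Σ_t (z+t) · P(Z=z)P(T=t)
 = 0·0.2014 + 5·0.2014 + 7·0.1272 + 4·0.1786 + 9·0.1786 + 11·0.1128
 = 0 + 1.007 + 0.8904 + 0.7144 + 1.6074 + 1.2408
 = 5.46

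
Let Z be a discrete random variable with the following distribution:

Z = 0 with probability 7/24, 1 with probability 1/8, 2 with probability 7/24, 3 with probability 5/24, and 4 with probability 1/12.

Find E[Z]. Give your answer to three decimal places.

E[Z] = Σ z·P(Z=z)
 = 0·7/24 + 1·1/8 + 2·7/24 + 3·5/24 + 4·1/12
 = 0 + 1/8 + 7/12 + 5/8 + 1/3
 = 5/3

1.667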